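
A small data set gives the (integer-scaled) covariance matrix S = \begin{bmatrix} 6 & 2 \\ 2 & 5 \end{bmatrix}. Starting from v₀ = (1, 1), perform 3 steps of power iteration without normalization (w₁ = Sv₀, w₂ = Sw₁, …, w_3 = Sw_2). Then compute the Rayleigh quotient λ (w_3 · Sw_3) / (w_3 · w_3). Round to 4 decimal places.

w1 = Sv₀ = (6·1 + 2·1; 2·1 + 5·1) = (8, 7)
w2 = Sw1 = (6·8 + 2·7; 2·8 + 5·7) = (62, 51)
w3 = Sw2 = (474, 379)
Sw3 = (3602, 2843)
w3·Sw3 = 474·3602 + 379·2843 = 2784845; w3·w3 = 474·474 + 379·379 = 368317
λ ≈ 2784845/368317 = 7.5610

7.5610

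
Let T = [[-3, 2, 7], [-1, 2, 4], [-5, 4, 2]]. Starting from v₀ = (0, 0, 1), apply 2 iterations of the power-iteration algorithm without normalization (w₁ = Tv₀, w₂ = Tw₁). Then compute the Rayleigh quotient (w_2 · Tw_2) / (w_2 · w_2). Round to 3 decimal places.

w1 = Tv₀ = ((-3)·0 + 2·0 + 7·1; (-1)·0 + 2·0 + 4·1; (-5)·0 + 4·0 + 2·1) = (7, 4, 2)
w2 = Tw1 = ((-3)·7 + 2·4 + 7·2; (-1)·7 + 2·4 + 4·2; (-5)·7 + 4·4 + 2·2) = (1, 9, -15)
Tw2 = (-90, -43, 1)
w2·Tw2 = 1·(-90) + 9·(-43) + (-15)·1 = -492; w2·w2 = 1·1 + 9·9 + (-15)·(-15) = 307
λ ≈ -492/307 = -1.603

λ ≈ -1.603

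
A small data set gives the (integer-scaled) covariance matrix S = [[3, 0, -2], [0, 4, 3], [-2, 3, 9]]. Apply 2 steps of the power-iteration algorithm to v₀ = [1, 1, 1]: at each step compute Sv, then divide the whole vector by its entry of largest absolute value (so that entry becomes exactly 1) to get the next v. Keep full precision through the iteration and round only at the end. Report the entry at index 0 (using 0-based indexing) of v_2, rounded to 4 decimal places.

-0.1560

Sv0 = (1.00000, 7.00000, 10.00000); divide by 10.00000 → v1 = (0.10000, 0.70000, 1.00000)
Sv1 = (-1.70000, 5.80000, 10.90000); divide by 10.90000 → v2 = (-0.15596, 0.53211, 1.00000)
Requested entry of v2: -17/109 = -0.1560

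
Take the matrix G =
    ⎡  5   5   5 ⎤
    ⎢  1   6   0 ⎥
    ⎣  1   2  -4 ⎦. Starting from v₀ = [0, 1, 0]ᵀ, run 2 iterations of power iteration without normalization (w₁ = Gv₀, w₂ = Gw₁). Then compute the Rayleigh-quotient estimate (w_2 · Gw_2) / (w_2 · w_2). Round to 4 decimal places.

8.5393

w1 = Gv₀ = (5, 6, 2)
w2 = Gw1 = (65, 41, 9)
Gw2 = (575, 311, 111)
w2·Gw2 = 65·575 + 41·311 + 9·111 = 51125; w2·w2 = 65·65 + 41·41 + 9·9 = 5987
λ ≈ 51125/5987 = 8.5393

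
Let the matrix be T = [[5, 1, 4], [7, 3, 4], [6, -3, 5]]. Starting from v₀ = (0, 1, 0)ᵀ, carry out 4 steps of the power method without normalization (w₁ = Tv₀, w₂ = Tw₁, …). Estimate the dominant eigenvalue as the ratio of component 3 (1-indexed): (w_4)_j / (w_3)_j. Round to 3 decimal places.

w1 = Tv₀ = (5·0 + 1·1 + 4·0; 7·0 + 3·1 + 4·0; 6·0 + (-3)·1 + 5·0) = (1, 3, -3)
w2 = Tw1 = (5·1 + 1·3 + 4·(-3); 7·1 + 3·3 + 4·(-3); 6·1 + (-3)·3 + 5·(-3)) = (-4, 4, -18)
w3 = Tw2 = (-88, -88, -126)
w4 = Tw3 = (-1032, -1384, -894)
Ratio at component: -894 / -126 = 7.095

λ ≈ 7.095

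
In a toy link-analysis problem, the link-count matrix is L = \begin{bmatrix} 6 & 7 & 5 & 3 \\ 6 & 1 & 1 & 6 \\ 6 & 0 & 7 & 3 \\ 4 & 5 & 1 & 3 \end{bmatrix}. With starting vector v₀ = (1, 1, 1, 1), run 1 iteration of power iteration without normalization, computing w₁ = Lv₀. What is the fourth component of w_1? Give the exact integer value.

w1 = Lv₀ = (21, 14, 16, 13)
The requested component of w1 is 13.

13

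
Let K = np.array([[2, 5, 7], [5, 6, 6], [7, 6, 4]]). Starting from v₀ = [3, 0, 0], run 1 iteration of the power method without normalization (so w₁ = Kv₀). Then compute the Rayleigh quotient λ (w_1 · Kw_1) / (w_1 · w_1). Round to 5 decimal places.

13.71795

w1 = Kv₀ = (6, 15, 21)
Kw1 = (234, 246, 216)
w1·Kw1 = 6·234 + 15·246 + 21·216 = 9630; w1·w1 = 6·6 + 15·15 + 21·21 = 702
λ ≈ 9630/702 = 13.71795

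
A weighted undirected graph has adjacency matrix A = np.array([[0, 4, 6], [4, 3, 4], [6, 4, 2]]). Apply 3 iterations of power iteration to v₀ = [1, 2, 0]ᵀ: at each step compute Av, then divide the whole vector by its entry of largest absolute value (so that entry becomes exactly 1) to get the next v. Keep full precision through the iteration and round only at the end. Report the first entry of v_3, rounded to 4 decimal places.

0.8066

Av0 = (8.00000, 10.00000, 14.00000); divide by 14.00000 → v1 = (0.57143, 0.71429, 1.00000)
Av1 = (8.85714, 8.42857, 8.28571); divide by 8.85714 → v2 = (1.00000, 0.95161, 0.93548)
Av2 = (9.41935, 10.59677, 11.67742); divide by 11.67742 → v3 = (0.80663, 0.90746, 1.00000)
Requested entry of v3: 1168/1448 = 0.8066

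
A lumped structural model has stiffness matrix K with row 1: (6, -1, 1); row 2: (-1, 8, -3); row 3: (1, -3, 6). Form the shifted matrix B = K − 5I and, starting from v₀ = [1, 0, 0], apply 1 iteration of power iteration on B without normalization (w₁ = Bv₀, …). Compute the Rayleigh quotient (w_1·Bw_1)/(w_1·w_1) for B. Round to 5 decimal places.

B = K − 5I has rows (1, -1, 1); (-1, 3, -3); (1, -3, 1)
w1 = Bv₀ = (1·1 + (-1)·0 + 1·0; (-1)·1 + 3·0 + (-3)·0; 1·1 + (-3)·0 + 1·0) = (1, -1, 1)
Bw1 = (3, -7, 5)
w1·Bw1 = 15; w1·w1 = 3; μ ≈ 15/3 = 5.00000

μ ≈ 5.00000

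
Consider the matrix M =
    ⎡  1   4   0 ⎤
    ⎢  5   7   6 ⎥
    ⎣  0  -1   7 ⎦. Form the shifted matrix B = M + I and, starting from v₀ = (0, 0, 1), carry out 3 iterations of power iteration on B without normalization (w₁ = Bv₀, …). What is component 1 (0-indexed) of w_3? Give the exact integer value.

1236

B = M + I has rows (2, 4, 0); (5, 8, 6); (0, -1, 8)
w1 = Bv₀ = (0, 6, 8)
w2 = Bw1 = (24, 96, 58)
w3 = Bw2 = (432, 1236, 368)
Requested component of w3: 1236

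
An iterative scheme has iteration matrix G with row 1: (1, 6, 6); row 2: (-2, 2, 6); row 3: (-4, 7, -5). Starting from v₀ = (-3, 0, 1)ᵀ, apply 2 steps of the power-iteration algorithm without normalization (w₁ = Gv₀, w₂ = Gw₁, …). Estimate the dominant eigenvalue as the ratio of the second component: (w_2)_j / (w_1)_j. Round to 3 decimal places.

λ ≈ 5.000

w1 = Gv₀ = (1·(-3) + 6·0 + 6·1; (-2)·(-3) + 2·0 + 6·1; (-4)·(-3) + 7·0 + (-5)·1) = (3, 12, 7)
w2 = Gw1 = (1·3 + 6·12 + 6·7; (-2)·3 + 2·12 + 6·7; (-4)·3 + 7·12 + (-5)·7) = (117, 60, 37)
Ratio at component: 60 / 12 = 5.000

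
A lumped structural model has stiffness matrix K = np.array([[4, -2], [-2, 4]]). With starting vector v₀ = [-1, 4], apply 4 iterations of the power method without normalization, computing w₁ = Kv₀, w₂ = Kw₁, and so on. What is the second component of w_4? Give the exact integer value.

w1 = Kv₀ = (-12, 18)
w2 = Kw1 = (-84, 96)
w3 = Kw2 = (-528, 552)
w4 = Kw3 = (-3216, 3264)
The requested component of w4 is 3264.

3264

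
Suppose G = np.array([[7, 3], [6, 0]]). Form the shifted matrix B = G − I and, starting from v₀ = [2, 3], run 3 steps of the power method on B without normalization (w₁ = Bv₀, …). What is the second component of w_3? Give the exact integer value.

B = G − I has rows (6, 3); (6, -1)
w1 = Bv₀ = (21, 9)
w2 = Bw1 = (153, 117)
w3 = Bw2 = (1269, 801)
Requested component of w3: 801

801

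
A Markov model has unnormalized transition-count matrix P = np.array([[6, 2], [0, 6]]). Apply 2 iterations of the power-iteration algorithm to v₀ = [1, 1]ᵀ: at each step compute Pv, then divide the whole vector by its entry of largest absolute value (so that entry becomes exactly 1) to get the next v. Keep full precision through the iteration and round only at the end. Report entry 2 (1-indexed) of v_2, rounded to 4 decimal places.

Pv0 = (8.00000, 6.00000); divide by 8.00000 → v1 = (1.00000, 0.75000)
Pv1 = (7.50000, 4.50000); divide by 7.50000 → v2 = (1.00000, 0.60000)
Requested entry of v2: 36/60 = 0.6000

0.6000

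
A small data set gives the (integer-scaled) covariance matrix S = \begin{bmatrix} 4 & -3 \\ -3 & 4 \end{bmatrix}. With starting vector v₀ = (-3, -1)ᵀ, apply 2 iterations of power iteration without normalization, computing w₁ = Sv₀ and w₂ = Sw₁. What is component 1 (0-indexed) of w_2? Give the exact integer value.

w1 = Sv₀ = (-9, 5)
w2 = Sw1 = (-51, 47)
The requested component of w2 is 47.

47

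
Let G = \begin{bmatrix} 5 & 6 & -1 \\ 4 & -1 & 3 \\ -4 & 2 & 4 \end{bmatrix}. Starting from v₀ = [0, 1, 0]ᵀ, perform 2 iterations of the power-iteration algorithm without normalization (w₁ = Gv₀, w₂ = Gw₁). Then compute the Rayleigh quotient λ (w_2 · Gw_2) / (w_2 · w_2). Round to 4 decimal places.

λ ≈ 4.9548

w1 = Gv₀ = (5·0 + 6·1 + (-1)·0; 4·0 + (-1)·1 + 3·0; (-4)·0 + 2·1 + 4·0) = (6, -1, 2)
w2 = Gw1 = (5·6 + 6·(-1) + (-1)·2; 4·6 + (-1)·(-1) + 3·2; (-4)·6 + 2·(-1) + 4·2) = (22, 31, -18)
Gw2 = (314, 3, -98)
w2·Gw2 = 22·314 + 31·3 + (-18)·(-98) = 8765; w2·w2 = 22·22 + 31·31 + (-18)·(-18) = 1769
λ ≈ 8765/1769 = 4.9548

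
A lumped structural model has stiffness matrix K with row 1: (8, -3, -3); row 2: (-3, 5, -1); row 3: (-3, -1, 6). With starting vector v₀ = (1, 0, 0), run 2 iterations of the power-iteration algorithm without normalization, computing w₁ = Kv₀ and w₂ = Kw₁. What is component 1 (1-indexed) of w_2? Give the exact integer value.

82

w1 = Kv₀ = (8, -3, -3)
w2 = Kw1 = (82, -36, -39)
The requested component of w2 is 82.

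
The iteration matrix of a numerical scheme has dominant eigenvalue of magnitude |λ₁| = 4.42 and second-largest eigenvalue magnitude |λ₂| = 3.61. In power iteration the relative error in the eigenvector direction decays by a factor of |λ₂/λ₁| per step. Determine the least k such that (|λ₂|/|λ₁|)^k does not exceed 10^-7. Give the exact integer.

80

|λ₂/λ₁| = 3.61/4.42 = 0.81674
Need k ≥ ln(10^-7) / ln(0.81674) = -16.1181 / -0.2024 ≈ 79.622
Smallest integer k satisfying the bound: 80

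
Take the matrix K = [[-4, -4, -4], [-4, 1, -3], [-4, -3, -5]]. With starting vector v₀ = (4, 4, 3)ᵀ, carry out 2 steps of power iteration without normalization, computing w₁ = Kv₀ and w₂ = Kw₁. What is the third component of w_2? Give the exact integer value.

w1 = Kv₀ = ((-4)·4 + (-4)·4 + (-4)·3; (-4)·4 + 1·4 + (-3)·3; (-4)·4 + (-3)·4 + (-5)·3) = (-44, -21, -43)
w2 = Kw1 = ((-4)·(-44) + (-4)·(-21) + (-4)·(-43); (-4)·(-44) + 1·(-21) + (-3)·(-43); (-4)·(-44) + (-3)·(-21) + (-5)·(-43)) = (432, 284, 454)
The requested component of w2 is 454.

454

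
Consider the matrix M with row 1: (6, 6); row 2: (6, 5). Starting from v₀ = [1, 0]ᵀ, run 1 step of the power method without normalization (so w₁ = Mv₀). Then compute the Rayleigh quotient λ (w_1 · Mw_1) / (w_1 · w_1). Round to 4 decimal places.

w1 = Mv₀ = (6, 6)
Mw1 = (72, 66)
w1·Mw1 = 6·72 + 6·66 = 828; w1·w1 = 6·6 + 6·6 = 72
λ ≈ 828/72 = 11.5000

11.5000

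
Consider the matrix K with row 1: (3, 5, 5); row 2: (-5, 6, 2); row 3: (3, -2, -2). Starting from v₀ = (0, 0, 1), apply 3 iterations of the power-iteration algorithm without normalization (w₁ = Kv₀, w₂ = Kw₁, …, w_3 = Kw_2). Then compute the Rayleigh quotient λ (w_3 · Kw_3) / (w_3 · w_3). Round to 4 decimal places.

w1 = Kv₀ = (5, 2, -2)
w2 = Kw1 = (15, -17, 15)
w3 = Kw2 = (35, -147, 49)
Kw3 = (-385, -959, 301)
w3·Kw3 = 35·(-385) + (-147)·(-959) + 49·301 = 142247; w3·w3 = 35·35 + (-147)·(-147) + 49·49 = 25235
λ ≈ 142247/25235 = 5.6369

λ ≈ 5.6369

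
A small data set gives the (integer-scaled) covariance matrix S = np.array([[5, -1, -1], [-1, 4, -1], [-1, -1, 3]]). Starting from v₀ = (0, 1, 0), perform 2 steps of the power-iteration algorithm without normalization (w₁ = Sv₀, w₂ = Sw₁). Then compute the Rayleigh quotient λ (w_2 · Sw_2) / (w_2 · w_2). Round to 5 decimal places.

w1 = Sv₀ = (-1, 4, -1)
w2 = Sw1 = (-8, 18, -6)
Sw2 = (-52, 86, -28)
w2·Sw2 = (-8)·(-52) + 18·86 + (-6)·(-28) = 2132; w2·w2 = (-8)·(-8) + 18·18 + (-6)·(-6) = 424
λ ≈ 2132/424 = 5.02830

5.02830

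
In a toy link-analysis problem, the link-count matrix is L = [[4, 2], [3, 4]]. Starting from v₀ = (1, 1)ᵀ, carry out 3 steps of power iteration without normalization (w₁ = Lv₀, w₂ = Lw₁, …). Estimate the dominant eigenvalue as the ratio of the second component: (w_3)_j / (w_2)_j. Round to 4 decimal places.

w1 = Lv₀ = (6, 7)
w2 = Lw1 = (38, 46)
w3 = Lw2 = (244, 298)
Ratio at component: 298 / 46 = 6.4783

λ ≈ 6.4783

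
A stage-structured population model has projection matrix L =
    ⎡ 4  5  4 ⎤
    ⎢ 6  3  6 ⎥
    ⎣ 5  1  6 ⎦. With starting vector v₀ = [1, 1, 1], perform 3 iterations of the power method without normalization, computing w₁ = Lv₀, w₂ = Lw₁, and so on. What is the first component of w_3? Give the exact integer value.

w1 = Lv₀ = (4·1 + 5·1 + 4·1; 6·1 + 3·1 + 6·1; 5·1 + 1·1 + 6·1) = (13, 15, 12)
w2 = Lw1 = (4·13 + 5·15 + 4·12; 6·13 + 3·15 + 6·12; 5·13 + 1·15 + 6·12) = (175, 195, 152)
w3 = Lw2 = (2283, 2547, 1982)
The requested component of w3 is 2283.

2283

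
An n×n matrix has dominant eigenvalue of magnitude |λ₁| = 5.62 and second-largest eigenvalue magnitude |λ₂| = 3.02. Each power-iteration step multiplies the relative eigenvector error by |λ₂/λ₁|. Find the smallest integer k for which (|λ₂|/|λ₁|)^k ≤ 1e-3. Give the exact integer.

|λ₂/λ₁| = 3.02/5.62 = 0.53737
Need k ≥ ln(1e-3) / ln(0.53737) = -6.9078 / -0.6211 ≈ 11.122
Smallest integer k satisfying the bound: 12

12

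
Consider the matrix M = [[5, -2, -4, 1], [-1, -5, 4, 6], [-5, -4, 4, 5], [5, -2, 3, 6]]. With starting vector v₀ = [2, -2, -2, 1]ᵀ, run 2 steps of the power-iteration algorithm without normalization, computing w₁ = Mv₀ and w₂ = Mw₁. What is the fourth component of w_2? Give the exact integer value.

172

w1 = Mv₀ = (5·2 + (-2)·(-2) + (-4)·(-2) + 1·1; (-1)·2 + (-5)·(-2) + 4·(-2) + 6·1; (-5)·2 + (-4)·(-2) + 4·(-2) + 5·1; 5·2 + (-2)·(-2) + 3·(-2) + 6·1) = (23, 6, -5, 14)
w2 = Mw1 = (5·23 + (-2)·6 + (-4)·(-5) + 1·14; (-1)·23 + (-5)·6 + 4·(-5) + 6·14; (-5)·23 + (-4)·6 + 4·(-5) + 5·14; 5·23 + (-2)·6 + 3·(-5) + 6·14) = (137, 11, -89, 172)
The requested component of w2 is 172.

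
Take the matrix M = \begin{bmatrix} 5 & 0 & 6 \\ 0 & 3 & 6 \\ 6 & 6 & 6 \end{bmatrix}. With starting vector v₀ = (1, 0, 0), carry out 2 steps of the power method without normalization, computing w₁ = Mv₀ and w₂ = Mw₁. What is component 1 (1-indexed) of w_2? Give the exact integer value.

61

w1 = Mv₀ = (5·1 + 0·0 + 6·0; 0·1 + 3·0 + 6·0; 6·1 + 6·0 + 6·0) = (5, 0, 6)
w2 = Mw1 = (5·5 + 0·0 + 6·6; 0·5 + 3·0 + 6·6; 6·5 + 6·0 + 6·6) = (61, 36, 66)
The requested component of w2 is 61.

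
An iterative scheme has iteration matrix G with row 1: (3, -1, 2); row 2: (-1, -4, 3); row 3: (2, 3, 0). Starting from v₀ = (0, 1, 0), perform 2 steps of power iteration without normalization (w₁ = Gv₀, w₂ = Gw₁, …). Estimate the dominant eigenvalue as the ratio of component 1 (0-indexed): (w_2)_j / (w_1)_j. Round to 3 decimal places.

w1 = Gv₀ = (-1, -4, 3)
w2 = Gw1 = (7, 26, -14)
Ratio at component: 26 / -4 = -6.500

λ ≈ -6.500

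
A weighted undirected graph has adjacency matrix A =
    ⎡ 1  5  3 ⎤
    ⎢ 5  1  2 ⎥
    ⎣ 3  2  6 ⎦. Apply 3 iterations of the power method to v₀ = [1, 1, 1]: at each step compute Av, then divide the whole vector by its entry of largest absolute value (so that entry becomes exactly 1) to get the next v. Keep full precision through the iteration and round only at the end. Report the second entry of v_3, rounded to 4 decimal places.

0.6695

Av0 = (9.00000, 8.00000, 11.00000); divide by 11.00000 → v1 = (0.81818, 0.72727, 1.00000)
Av1 = (7.45455, 6.81818, 9.90909); divide by 9.90909 → v2 = (0.75229, 0.68807, 1.00000)
Av2 = (7.19266, 6.44954, 9.63303); divide by 9.63303 → v3 = (0.74667, 0.66952, 1.00000)
Requested entry of v3: 703/1050 = 0.6695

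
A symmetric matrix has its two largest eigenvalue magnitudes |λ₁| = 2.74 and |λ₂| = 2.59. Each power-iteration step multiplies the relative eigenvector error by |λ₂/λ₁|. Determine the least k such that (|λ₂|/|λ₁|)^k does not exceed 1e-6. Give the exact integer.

246

|λ₂/λ₁| = 2.59/2.74 = 0.94526
Need k ≥ ln(1e-6) / ln(0.94526) = -13.8155 / -0.0563 ≈ 245.391
Smallest integer k satisfying the bound: 246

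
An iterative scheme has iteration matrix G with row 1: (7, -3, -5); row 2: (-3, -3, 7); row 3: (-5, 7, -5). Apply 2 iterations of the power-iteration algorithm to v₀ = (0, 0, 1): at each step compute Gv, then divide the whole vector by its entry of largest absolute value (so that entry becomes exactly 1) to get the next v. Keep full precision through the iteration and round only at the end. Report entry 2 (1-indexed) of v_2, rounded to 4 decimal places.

-0.4141

Gv0 = (-5.00000, 7.00000, -5.00000); divide by 7.00000 → v1 = (-0.71429, 1.00000, -0.71429)
Gv1 = (-4.42857, -5.85714, 14.14286); divide by 14.14286 → v2 = (-0.31313, -0.41414, 1.00000)
Requested entry of v2: -41/99 = -0.4141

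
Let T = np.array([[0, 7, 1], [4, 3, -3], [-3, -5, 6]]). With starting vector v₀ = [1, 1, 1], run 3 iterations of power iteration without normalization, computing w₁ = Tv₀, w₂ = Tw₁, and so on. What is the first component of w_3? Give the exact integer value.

294

w1 = Tv₀ = (0·1 + 7·1 + 1·1; 4·1 + 3·1 + (-3)·1; (-3)·1 + (-5)·1 + 6·1) = (8, 4, -2)
w2 = Tw1 = (0·8 + 7·4 + 1·(-2); 4·8 + 3·4 + (-3)·(-2); (-3)·8 + (-5)·4 + 6·(-2)) = (26, 50, -56)
w3 = Tw2 = (294, 422, -664)
The requested component of w3 is 294.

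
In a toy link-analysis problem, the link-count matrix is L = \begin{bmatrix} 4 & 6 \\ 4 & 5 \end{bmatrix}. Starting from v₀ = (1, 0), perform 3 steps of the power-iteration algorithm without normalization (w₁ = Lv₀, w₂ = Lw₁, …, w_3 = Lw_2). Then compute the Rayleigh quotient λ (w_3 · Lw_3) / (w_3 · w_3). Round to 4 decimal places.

9.4246

w1 = Lv₀ = (4, 4)
w2 = Lw1 = (40, 36)
w3 = Lw2 = (376, 340)
Lw3 = (3544, 3204)
w3·Lw3 = 376·3544 + 340·3204 = 2421904; w3·w3 = 376·376 + 340·340 = 256976
λ ≈ 2421904/256976 = 9.4246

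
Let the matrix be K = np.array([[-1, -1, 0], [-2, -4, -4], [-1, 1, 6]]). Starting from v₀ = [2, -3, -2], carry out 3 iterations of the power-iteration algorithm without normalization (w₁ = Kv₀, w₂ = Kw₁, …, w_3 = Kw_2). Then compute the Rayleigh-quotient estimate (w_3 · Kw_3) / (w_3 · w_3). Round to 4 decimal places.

3.8498

w1 = Kv₀ = (1, 16, -17)
w2 = Kw1 = (-17, 2, -87)
w3 = Kw2 = (15, 374, -503)
Kw3 = (-389, 486, -2659)
w3·Kw3 = 15·(-389) + 374·486 + (-503)·(-2659) = 1513406; w3·w3 = 15·15 + 374·374 + (-503)·(-503) = 393110
λ ≈ 1513406/393110 = 3.8498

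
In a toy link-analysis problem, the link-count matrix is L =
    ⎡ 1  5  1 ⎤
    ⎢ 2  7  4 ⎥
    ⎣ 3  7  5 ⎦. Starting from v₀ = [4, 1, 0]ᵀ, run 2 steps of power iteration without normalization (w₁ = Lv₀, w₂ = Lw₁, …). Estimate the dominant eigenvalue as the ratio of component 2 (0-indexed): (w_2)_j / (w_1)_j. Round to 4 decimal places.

11.9474

w1 = Lv₀ = (1·4 + 5·1 + 1·0; 2·4 + 7·1 + 4·0; 3·4 + 7·1 + 5·0) = (9, 15, 19)
w2 = Lw1 = (1·9 + 5·15 + 1·19; 2·9 + 7·15 + 4·19; 3·9 + 7·15 + 5·19) = (103, 199, 227)
Ratio at component: 227 / 19 = 11.9474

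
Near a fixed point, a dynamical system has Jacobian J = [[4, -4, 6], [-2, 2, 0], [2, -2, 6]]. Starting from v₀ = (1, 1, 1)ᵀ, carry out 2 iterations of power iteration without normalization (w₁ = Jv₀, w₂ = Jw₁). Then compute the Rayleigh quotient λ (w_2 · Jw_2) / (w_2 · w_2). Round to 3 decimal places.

w1 = Jv₀ = (4·1 + (-4)·1 + 6·1; (-2)·1 + 2·1 + 0·1; 2·1 + (-2)·1 + 6·1) = (6, 0, 6)
w2 = Jw1 = (4·6 + (-4)·0 + 6·6; (-2)·6 + 2·0 + 0·6; 2·6 + (-2)·0 + 6·6) = (60, -12, 48)
Jw2 = (576, -144, 432)
w2·Jw2 = 60·576 + (-12)·(-144) + 48·432 = 57024; w2·w2 = 60·60 + (-12)·(-12) + 48·48 = 6048
λ ≈ 57024/6048 = 9.429

λ ≈ 9.429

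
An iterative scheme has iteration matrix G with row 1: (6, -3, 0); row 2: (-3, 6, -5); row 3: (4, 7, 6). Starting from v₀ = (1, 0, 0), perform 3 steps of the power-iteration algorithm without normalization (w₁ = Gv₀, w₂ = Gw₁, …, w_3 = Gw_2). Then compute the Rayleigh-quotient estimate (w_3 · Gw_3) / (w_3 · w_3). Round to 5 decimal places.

λ ≈ 8.78779

w1 = Gv₀ = (6·1 + (-3)·0 + 0·0; (-3)·1 + 6·0 + (-5)·0; 4·1 + 7·0 + 6·0) = (6, -3, 4)
w2 = Gw1 = (6·6 + (-3)·(-3) + 0·4; (-3)·6 + 6·(-3) + (-5)·4; 4·6 + 7·(-3) + 6·4) = (45, -56, 27)
w3 = Gw2 = (438, -606, -50)
Gw3 = (4446, -4700, -2790)
w3·Gw3 = 438·4446 + (-606)·(-4700) + (-50)·(-2790) = 4935048; w3·w3 = 438·438 + (-606)·(-606) + (-50)·(-50) = 561580
λ ≈ 4935048/561580 = 8.78779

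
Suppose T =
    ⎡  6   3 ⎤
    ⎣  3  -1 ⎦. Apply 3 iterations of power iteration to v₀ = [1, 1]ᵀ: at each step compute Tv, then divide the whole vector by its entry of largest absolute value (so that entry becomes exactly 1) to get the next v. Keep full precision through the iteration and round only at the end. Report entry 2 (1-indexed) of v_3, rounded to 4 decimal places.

0.3563

Tv0 = (9.00000, 2.00000); divide by 9.00000 → v1 = (1.00000, 0.22222)
Tv1 = (6.66667, 2.77778); divide by 6.66667 → v2 = (1.00000, 0.41667)
Tv2 = (7.25000, 2.58333); divide by 7.25000 → v3 = (1.00000, 0.35632)
Requested entry of v3: 155/435 = 0.3563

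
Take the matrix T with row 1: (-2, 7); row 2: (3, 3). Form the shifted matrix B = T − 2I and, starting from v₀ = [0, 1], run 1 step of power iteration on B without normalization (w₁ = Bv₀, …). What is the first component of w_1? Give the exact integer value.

B = T − 2I has rows (-4, 7); (3, 1)
w1 = Bv₀ = (7, 1)
Requested component of w1: 7

7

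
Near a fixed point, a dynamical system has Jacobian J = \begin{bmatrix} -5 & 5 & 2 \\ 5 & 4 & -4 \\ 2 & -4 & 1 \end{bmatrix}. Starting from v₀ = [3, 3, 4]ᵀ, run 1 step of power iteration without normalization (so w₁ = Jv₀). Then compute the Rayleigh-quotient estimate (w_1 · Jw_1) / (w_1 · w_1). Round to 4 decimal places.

6.1376

w1 = Jv₀ = (8, 11, -2)
Jw1 = (11, 92, -30)
w1·Jw1 = 8·11 + 11·92 + (-2)·(-30) = 1160; w1·w1 = 8·8 + 11·11 + (-2)·(-2) = 189
λ ≈ 1160/189 = 6.1376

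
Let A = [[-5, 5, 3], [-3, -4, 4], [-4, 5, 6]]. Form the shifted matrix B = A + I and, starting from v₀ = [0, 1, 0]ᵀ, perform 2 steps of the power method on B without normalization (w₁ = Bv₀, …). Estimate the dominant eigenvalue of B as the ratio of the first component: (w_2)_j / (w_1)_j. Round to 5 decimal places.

-4.00000

B = A + I has rows (-4, 5, 3); (-3, -3, 4); (-4, 5, 7)
w1 = Bv₀ = (5, -3, 5)
w2 = Bw1 = (-20, 14, 0)
Ratio: -20/5 = -4.00000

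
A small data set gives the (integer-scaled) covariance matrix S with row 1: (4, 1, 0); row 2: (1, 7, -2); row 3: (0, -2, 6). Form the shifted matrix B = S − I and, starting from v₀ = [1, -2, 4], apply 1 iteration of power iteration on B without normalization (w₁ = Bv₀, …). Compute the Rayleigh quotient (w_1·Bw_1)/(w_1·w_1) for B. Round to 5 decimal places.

B = S − I has rows (3, 1, 0); (1, 6, -2); (0, -2, 5)
w1 = Bv₀ = (3·1 + 1·(-2) + 0·4; 1·1 + 6·(-2) + (-2)·4; 0·1 + (-2)·(-2) + 5·4) = (1, -19, 24)
Bw1 = (-16, -161, 158)
w1·Bw1 = 6835; w1·w1 = 938; μ ≈ 6835/938 = 7.28678

μ ≈ 7.28678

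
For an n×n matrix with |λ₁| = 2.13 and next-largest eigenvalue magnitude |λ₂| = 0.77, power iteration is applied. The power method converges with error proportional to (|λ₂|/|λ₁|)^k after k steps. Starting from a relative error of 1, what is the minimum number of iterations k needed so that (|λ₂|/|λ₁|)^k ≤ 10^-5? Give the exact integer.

|λ₂/λ₁| = 0.77/2.13 = 0.36150
Need k ≥ ln(10^-5) / ln(0.36150) = -11.5129 / -1.0175 ≈ 11.315
Smallest integer k satisfying the bound: 12

12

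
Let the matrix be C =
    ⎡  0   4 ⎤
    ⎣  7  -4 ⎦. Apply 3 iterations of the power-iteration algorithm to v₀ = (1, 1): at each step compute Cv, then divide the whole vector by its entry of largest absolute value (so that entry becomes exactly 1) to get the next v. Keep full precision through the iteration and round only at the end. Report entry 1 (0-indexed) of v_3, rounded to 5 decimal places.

Cv0 = (4.000000, 3.000000); divide by 4.000000 → v1 = (1.000000, 0.750000)
Cv1 = (3.000000, 4.000000); divide by 4.000000 → v2 = (0.750000, 1.000000)
Cv2 = (4.000000, 1.250000); divide by 4.000000 → v3 = (1.000000, 0.312500)
Requested entry of v3: 20/64 = 0.31250

0.31250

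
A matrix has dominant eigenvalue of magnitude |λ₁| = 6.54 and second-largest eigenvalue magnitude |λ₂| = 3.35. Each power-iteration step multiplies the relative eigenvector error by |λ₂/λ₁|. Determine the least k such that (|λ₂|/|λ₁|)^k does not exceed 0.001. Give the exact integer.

|λ₂/λ₁| = 3.35/6.54 = 0.51223
Need k ≥ ln(0.001) / ln(0.51223) = -6.9078 / -0.6690 ≈ 10.326
Smallest integer k satisfying the bound: 11

11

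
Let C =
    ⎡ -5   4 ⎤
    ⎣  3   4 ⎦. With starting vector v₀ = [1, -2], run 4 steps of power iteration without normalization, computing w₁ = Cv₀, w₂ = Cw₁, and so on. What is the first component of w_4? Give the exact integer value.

1901

w1 = Cv₀ = ((-5)·1 + 4·(-2); 3·1 + 4·(-2)) = (-13, -5)
w2 = Cw1 = ((-5)·(-13) + 4·(-5); 3·(-13) + 4·(-5)) = (45, -59)
w3 = Cw2 = (-461, -101)
w4 = Cw3 = (1901, -1787)
The requested component of w4 is 1901.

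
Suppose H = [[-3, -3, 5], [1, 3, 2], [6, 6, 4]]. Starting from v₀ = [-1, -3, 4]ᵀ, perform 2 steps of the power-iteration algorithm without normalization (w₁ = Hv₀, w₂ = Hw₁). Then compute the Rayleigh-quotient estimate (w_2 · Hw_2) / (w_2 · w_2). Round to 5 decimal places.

-4.11228

w1 = Hv₀ = (32, -2, -8)
w2 = Hw1 = (-130, 10, 148)
Hw2 = (1100, 196, -128)
w2·Hw2 = (-130)·1100 + 10·196 + 148·(-128) = -159984; w2·w2 = (-130)·(-130) + 10·10 + 148·148 = 38904
λ ≈ -159984/38904 = -4.11228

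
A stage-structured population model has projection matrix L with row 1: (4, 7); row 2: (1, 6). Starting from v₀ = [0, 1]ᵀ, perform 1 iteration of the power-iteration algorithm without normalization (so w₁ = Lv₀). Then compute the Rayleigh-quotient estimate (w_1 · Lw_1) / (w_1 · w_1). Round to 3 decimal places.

8.800

w1 = Lv₀ = (4·0 + 7·1; 1·0 + 6·1) = (7, 6)
Lw1 = (70, 43)
w1·Lw1 = 7·70 + 6·43 = 748; w1·w1 = 7·7 + 6·6 = 85
λ ≈ 748/85 = 8.800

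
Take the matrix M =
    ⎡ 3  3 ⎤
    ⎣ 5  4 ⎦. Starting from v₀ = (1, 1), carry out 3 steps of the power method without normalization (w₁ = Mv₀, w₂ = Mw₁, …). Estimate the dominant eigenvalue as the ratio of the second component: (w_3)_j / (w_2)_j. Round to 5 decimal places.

7.40909

w1 = Mv₀ = (3·1 + 3·1; 5·1 + 4·1) = (6, 9)
w2 = Mw1 = (3·6 + 3·9; 5·6 + 4·9) = (45, 66)
w3 = Mw2 = (333, 489)
Ratio at component: 489 / 66 = 7.40909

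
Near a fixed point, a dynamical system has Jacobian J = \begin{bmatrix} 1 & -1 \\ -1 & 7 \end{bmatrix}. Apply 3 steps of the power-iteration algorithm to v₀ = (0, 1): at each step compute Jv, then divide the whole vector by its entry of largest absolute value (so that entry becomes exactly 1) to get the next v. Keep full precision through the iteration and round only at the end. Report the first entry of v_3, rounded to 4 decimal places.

Jv0 = (-1.00000, 7.00000); divide by 7.00000 → v1 = (-0.14286, 1.00000)
Jv1 = (-1.14286, 7.14286); divide by 7.14286 → v2 = (-0.16000, 1.00000)
Jv2 = (-1.16000, 7.16000); divide by 7.16000 → v3 = (-0.16201, 1.00000)
Requested entry of v3: -58/358 = -0.1620

-0.1620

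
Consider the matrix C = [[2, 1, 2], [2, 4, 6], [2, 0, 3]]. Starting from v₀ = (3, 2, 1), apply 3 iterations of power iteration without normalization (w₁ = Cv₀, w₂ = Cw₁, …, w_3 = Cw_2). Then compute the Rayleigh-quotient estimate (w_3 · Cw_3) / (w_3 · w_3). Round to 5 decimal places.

6.21239

w1 = Cv₀ = (10, 20, 9)
w2 = Cw1 = (58, 154, 47)
w3 = Cw2 = (364, 1014, 257)
Cw3 = (2256, 6326, 1499)
w3·Cw3 = 364·2256 + 1014·6326 + 257·1499 = 7620991; w3·w3 = 364·364 + 1014·1014 + 257·257 = 1226741
λ ≈ 7620991/1226741 = 6.21239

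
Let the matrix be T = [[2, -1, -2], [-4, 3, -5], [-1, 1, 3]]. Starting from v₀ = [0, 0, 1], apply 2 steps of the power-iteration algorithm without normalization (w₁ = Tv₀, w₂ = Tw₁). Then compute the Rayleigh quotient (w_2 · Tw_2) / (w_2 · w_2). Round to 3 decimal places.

w1 = Tv₀ = (2·0 + (-1)·0 + (-2)·1; (-4)·0 + 3·0 + (-5)·1; (-1)·0 + 1·0 + 3·1) = (-2, -5, 3)
w2 = Tw1 = (2·(-2) + (-1)·(-5) + (-2)·3; (-4)·(-2) + 3·(-5) + (-5)·3; (-1)·(-2) + 1·(-5) + 3·3) = (-5, -22, 6)
Tw2 = (0, -76, 1)
w2·Tw2 = (-5)·0 + (-22)·(-76) + 6·1 = 1678; w2·w2 = (-5)·(-5) + (-22)·(-22) + 6·6 = 545
λ ≈ 1678/545 = 3.079

λ ≈ 3.079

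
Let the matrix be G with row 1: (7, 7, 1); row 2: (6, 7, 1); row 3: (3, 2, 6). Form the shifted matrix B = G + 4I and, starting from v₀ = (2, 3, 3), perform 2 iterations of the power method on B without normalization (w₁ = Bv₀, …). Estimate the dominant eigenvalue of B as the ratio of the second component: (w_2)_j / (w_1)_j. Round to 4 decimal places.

B = G + 4I has rows (11, 7, 1); (6, 11, 1); (3, 2, 10)
w1 = Bv₀ = (11·2 + 7·3 + 1·3; 6·2 + 11·3 + 1·3; 3·2 + 2·3 + 10·3) = (46, 48, 42)
w2 = Bw1 = (11·46 + 7·48 + 1·42; 6·46 + 11·48 + 1·42; 3·46 + 2·48 + 10·42) = (884, 846, 654)
Ratio: 846/48 = 17.6250

μ ≈ 17.6250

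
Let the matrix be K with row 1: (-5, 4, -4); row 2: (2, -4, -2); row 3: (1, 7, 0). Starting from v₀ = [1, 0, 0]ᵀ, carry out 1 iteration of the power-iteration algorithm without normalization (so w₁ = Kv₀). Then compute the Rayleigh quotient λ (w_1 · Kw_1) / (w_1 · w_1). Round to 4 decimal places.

-5.8667

w1 = Kv₀ = (-5, 2, 1)
Kw1 = (29, -20, 9)
w1·Kw1 = (-5)·29 + 2·(-20) + 1·9 = -176; w1·w1 = (-5)·(-5) + 2·2 + 1·1 = 30
λ ≈ -176/30 = -5.8667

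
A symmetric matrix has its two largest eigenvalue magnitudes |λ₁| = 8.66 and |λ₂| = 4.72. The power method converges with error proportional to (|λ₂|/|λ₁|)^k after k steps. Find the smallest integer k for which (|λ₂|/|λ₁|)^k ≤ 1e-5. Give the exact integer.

19

|λ₂/λ₁| = 4.72/8.66 = 0.54503
Need k ≥ ln(1e-5) / ln(0.54503) = -11.5129 / -0.6069 ≈ 18.970
Smallest integer k satisfying the bound: 19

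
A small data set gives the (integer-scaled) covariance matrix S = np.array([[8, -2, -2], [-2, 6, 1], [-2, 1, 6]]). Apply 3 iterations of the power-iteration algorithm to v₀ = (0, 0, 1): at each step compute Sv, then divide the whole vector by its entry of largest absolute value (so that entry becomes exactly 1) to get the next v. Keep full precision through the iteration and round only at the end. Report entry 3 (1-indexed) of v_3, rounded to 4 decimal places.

-0.9096

Sv0 = (-2.00000, 1.00000, 6.00000); divide by 6.00000 → v1 = (-0.33333, 0.16667, 1.00000)
Sv1 = (-5.00000, 2.66667, 6.83333); divide by 6.83333 → v2 = (-0.73171, 0.39024, 1.00000)
Sv2 = (-8.63415, 4.80488, 7.85366); divide by -8.63415 → v3 = (1.00000, -0.55650, -0.90960)
Requested entry of v3: 322/-354 = -0.9096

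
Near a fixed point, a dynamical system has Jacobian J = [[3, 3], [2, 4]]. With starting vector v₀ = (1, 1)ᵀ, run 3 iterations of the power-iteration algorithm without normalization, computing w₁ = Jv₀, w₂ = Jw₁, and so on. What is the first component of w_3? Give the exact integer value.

w1 = Jv₀ = (3·1 + 3·1; 2·1 + 4·1) = (6, 6)
w2 = Jw1 = (3·6 + 3·6; 2·6 + 4·6) = (36, 36)
w3 = Jw2 = (216, 216)
The requested component of w3 is 216.

216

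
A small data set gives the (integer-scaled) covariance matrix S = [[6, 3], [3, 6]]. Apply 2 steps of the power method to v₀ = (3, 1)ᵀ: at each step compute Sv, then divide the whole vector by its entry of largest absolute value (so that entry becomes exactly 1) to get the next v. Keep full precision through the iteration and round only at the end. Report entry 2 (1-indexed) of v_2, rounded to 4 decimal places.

Sv0 = (21.00000, 15.00000); divide by 21.00000 → v1 = (1.00000, 0.71429)
Sv1 = (8.14286, 7.28571); divide by 8.14286 → v2 = (1.00000, 0.89474)
Requested entry of v2: 153/171 = 0.8947

0.8947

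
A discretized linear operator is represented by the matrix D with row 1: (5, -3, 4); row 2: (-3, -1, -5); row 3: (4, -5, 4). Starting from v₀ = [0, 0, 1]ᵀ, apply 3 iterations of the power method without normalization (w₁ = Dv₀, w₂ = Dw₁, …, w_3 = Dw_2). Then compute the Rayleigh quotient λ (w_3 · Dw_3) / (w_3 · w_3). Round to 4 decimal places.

11.1156

w1 = Dv₀ = (5·0 + (-3)·0 + 4·1; (-3)·0 + (-1)·0 + (-5)·1; 4·0 + (-5)·0 + 4·1) = (4, -5, 4)
w2 = Dw1 = (5·4 + (-3)·(-5) + 4·4; (-3)·4 + (-1)·(-5) + (-5)·4; 4·4 + (-5)·(-5) + 4·4) = (51, -27, 57)
w3 = Dw2 = (564, -411, 567)
Dw3 = (6321, -4116, 6579)
w3·Dw3 = 564·6321 + (-411)·(-4116) + 567·6579 = 8987013; w3·w3 = 564·564 + (-411)·(-411) + 567·567 = 808506
λ ≈ 8987013/808506 = 11.1156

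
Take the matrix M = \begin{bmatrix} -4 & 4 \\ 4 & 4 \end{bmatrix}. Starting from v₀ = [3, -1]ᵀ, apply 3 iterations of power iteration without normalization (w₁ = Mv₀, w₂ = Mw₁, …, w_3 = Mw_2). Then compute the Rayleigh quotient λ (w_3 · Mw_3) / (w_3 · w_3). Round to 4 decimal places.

w1 = Mv₀ = (-16, 8)
w2 = Mw1 = (96, -32)
w3 = Mw2 = (-512, 256)
Mw3 = (3072, -1024)
w3·Mw3 = (-512)·3072 + 256·(-1024) = -1835008; w3·w3 = (-512)·(-512) + 256·256 = 327680
λ ≈ -1835008/327680 = -5.6000

-5.6000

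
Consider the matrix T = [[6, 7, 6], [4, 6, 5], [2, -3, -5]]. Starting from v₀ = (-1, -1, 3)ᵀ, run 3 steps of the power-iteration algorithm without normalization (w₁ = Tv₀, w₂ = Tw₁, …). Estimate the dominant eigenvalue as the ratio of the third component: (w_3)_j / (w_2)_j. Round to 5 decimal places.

λ ≈ -4.66154

w1 = Tv₀ = (5, 5, -14)
w2 = Tw1 = (-19, -20, 65)
w3 = Tw2 = (136, 129, -303)
Ratio at component: -303 / 65 = -4.66154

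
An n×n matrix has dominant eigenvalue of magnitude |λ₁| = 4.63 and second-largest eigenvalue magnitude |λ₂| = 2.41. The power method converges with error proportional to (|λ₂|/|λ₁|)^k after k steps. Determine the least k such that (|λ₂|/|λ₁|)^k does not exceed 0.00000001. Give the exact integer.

29

|λ₂/λ₁| = 2.41/4.63 = 0.52052
Need k ≥ ln(0.00000001) / ln(0.52052) = -18.4207 / -0.6529 ≈ 28.212
Smallest integer k satisfying the bound: 29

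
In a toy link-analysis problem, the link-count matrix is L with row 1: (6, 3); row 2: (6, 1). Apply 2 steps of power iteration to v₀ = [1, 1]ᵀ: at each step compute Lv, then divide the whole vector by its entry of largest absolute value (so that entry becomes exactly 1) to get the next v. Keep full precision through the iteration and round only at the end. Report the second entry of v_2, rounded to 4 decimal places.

Lv0 = (9.00000, 7.00000); divide by 9.00000 → v1 = (1.00000, 0.77778)
Lv1 = (8.33333, 6.77778); divide by 8.33333 → v2 = (1.00000, 0.81333)
Requested entry of v2: 61/75 = 0.8133

0.8133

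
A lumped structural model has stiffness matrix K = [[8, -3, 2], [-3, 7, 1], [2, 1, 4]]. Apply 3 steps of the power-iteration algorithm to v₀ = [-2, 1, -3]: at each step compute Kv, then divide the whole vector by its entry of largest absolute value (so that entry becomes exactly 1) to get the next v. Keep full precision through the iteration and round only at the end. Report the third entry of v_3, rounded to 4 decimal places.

0.2959

Kv0 = (-25.00000, 10.00000, -15.00000); divide by -25.00000 → v1 = (1.00000, -0.40000, 0.60000)
Kv1 = (10.40000, -5.20000, 4.00000); divide by 10.40000 → v2 = (1.00000, -0.50000, 0.38462)
Kv2 = (10.26923, -6.11538, 3.03846); divide by 10.26923 → v3 = (1.00000, -0.59551, 0.29588)
Requested entry of v3: -790/-2670 = 0.2959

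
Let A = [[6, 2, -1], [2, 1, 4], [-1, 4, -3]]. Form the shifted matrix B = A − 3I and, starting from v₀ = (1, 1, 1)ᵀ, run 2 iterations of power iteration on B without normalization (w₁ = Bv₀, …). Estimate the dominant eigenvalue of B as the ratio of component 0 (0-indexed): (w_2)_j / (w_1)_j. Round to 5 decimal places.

5.75000

B = A − 3I has rows (3, 2, -1); (2, -2, 4); (-1, 4, -6)
w1 = Bv₀ = (3·1 + 2·1 + (-1)·1; 2·1 + (-2)·1 + 4·1; (-1)·1 + 4·1 + (-6)·1) = (4, 4, -3)
w2 = Bw1 = (3·4 + 2·4 + (-1)·(-3); 2·4 + (-2)·4 + 4·(-3); (-1)·4 + 4·4 + (-6)·(-3)) = (23, -12, 30)
Ratio: 23/4 = 5.75000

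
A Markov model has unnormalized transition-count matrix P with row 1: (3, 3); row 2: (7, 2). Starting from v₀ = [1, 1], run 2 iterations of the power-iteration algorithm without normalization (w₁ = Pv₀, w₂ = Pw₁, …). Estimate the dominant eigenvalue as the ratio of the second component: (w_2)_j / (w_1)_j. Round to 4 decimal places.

λ ≈ 6.6667

w1 = Pv₀ = (3·1 + 3·1; 7·1 + 2·1) = (6, 9)
w2 = Pw1 = (3·6 + 3·9; 7·6 + 2·9) = (45, 60)
Ratio at component: 60 / 9 = 6.6667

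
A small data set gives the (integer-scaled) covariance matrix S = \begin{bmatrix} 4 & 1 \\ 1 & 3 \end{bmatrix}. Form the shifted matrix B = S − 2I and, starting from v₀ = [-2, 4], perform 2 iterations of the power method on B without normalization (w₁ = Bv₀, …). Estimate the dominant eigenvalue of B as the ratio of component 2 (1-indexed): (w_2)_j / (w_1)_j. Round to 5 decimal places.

B = S − 2I has rows (2, 1); (1, 1)
w1 = Bv₀ = (2·(-2) + 1·4; 1·(-2) + 1·4) = (0, 2)
w2 = Bw1 = (2·0 + 1·2; 1·0 + 1·2) = (2, 2)
Ratio: 2/2 = 1.00000

1.00000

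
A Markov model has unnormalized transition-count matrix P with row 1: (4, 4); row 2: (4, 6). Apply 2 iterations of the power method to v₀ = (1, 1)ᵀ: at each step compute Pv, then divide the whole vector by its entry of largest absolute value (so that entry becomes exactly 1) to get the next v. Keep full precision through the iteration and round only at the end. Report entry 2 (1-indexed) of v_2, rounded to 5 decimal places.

Pv0 = (8.000000, 10.000000); divide by 10.000000 → v1 = (0.800000, 1.000000)
Pv1 = (7.200000, 9.200000); divide by 9.200000 → v2 = (0.782609, 1.000000)
Requested entry of v2: 92/92 = 1.00000

1.00000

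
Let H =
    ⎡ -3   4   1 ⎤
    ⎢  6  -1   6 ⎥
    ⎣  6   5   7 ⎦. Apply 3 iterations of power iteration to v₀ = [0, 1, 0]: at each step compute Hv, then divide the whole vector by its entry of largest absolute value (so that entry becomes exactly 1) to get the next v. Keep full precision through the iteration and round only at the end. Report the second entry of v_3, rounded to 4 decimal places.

0.3458

Hv0 = (4.00000, -1.00000, 5.00000); divide by 5.00000 → v1 = (0.80000, -0.20000, 1.00000)
Hv1 = (-2.20000, 11.00000, 10.80000); divide by 11.00000 → v2 = (-0.20000, 1.00000, 0.98182)
Hv2 = (5.58182, 3.69091, 10.67273); divide by 10.67273 → v3 = (0.52300, 0.34583, 1.00000)
Requested entry of v3: 203/587 = 0.3458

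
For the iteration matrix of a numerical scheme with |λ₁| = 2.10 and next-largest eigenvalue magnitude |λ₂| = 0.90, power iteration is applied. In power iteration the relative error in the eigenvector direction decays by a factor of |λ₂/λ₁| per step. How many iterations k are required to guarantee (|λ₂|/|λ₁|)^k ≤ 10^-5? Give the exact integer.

14

|λ₂/λ₁| = 0.90/2.10 = 0.42857
Need k ≥ ln(10^-5) / ln(0.42857) = -11.5129 / -0.8473 ≈ 13.588
Smallest integer k satisfying the bound: 14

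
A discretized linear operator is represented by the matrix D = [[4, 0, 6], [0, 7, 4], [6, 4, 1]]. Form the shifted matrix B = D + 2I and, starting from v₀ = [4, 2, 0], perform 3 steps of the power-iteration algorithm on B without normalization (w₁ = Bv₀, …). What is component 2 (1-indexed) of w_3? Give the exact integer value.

3858

B = D + 2I has rows (6, 0, 6); (0, 9, 4); (6, 4, 3)
w1 = Bv₀ = (24, 18, 32)
w2 = Bw1 = (336, 290, 312)
w3 = Bw2 = (3888, 3858, 4112)
Requested component of w3: 3858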